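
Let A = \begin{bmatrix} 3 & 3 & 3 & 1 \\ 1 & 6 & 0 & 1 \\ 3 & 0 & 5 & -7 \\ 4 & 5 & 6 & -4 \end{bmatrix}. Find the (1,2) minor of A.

Delete row 1 and column 2; the remaining 3×3 submatrix is [1 0 1; 3 5 -7; 4 6 -4].
Its determinant is 20.

20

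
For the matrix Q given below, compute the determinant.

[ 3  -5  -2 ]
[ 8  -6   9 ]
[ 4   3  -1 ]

|Q| = -379

Expand along column 1:
  + 3 · |-6 9; 3 -1| = 3·(6 − 27) = -63
  − 8 · |-5 -2; 3 -1| = −8·(5 − (-6)) = -88
  + 4 · |-5 -2; -6 9| = 4·(-45 − 12) = -228
Sum: (-63) + (-88) + (-228) = -379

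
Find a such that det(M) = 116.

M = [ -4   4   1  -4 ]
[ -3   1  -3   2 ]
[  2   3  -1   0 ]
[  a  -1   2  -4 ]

Expanding along the column containing a, det(M) is linear in a: det(M) = (18)·a + (188).
Set (18)·a + (188) = 116  ⇒  (18)·a = -72  ⇒  a = -4.

a = -4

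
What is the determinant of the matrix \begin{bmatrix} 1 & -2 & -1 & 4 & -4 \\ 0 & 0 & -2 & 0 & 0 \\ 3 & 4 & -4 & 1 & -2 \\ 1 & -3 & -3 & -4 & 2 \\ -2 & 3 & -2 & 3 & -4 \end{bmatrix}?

616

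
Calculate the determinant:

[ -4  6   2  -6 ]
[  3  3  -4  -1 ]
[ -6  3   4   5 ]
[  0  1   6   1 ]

The determinant is 1876.

Expand along row 4 (it has 1 zero):
  + (1) · M_42   where M_42 = det([-4 2 -6; 3 -4 -1; -6 4 5]) = 118
  − (6) · M_43   where M_43 = det([-4 6 -6; 3 3 -1; -6 3 5]) = -288
  + (1) · M_44   where M_44 = det([-4 6 2; 3 3 -4; -6 3 4]) = 30
det = (+1)·(1)·(118) + (-1)·(6)·(-288) + (+1)·(1)·(30) = 1876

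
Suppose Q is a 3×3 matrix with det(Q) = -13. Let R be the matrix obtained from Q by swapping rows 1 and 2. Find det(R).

The determinant is 13.

Swapping two rows multiplies the determinant by −1.
det(R) = (-1)·(-13) = 13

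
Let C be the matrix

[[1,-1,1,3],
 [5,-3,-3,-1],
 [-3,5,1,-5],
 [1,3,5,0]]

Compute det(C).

Expand along row 4 (it has 1 zero):
  − (1) · M_41   where M_41 = det([-1 1 3; -3 -3 -1; 5 1 -5]) = 0
  + (3) · M_42   where M_42 = det([1 1 3; 5 -3 -1; -3 1 -5]) = 32
  − (5) · M_43   where M_43 = det([1 -1 3; 5 -3 -1; -3 5 -5]) = 40
det = (-1)·(1)·(0) + (+1)·(3)·(32) + (-1)·(5)·(40) = -104

The determinant is -104.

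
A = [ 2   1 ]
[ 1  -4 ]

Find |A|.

det(A) = -9

det(A) = 2·(-4) − 1·1 = -8 − 1 = -9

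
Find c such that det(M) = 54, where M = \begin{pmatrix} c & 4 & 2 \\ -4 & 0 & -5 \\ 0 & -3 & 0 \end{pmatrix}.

Expanding along the row containing c, det(M) is linear in c: det(M) = (-15)·c + (24).
Set (-15)·c + (24) = 54  ⇒  (-15)·c = 30  ⇒  c = -2.

-2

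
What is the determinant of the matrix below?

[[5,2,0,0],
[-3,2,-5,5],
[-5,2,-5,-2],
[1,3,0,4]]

535

Expand along row 1 (it has 2 zeros):
  + (5) · M_11   where M_11 = det([2 -5 5; 2 -5 -2; 3 0 4]) = 105
  − (2) · M_12   where M_12 = det([-3 -5 5; -5 -5 -2; 1 0 4]) = -5
det = (+1)·(5)·(105) + (-1)·(2)·(-5) = 535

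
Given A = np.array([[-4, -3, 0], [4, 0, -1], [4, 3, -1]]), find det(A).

-12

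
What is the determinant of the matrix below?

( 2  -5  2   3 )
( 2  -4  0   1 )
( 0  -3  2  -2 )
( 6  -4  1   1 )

Expand along row 2 (it has 1 zero):
  − (2) · M_21   where M_21 = det([-5 2 3; -3 2 -2; -4 1 1]) = 17
  + (-4) · M_22   where M_22 = det([2 2 3; 0 2 -2; 6 1 1]) = -52
  + (1) · M_24   where M_24 = det([2 -5 2; 0 -3 2; 6 -4 1]) = -14
det = (-1)·(2)·(17) + (+1)·(-4)·(-52) + (+1)·(1)·(-14) = 160

160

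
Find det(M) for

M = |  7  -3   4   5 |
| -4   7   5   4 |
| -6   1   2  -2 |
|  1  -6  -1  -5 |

-552

Expand along row 1:
  + (7) · M_11   where M_11 = det([7 5 4; 1 2 -2; -6 -1 -5]) = 45
  − (-3) · M_12   where M_12 = det([-4 5 4; -6 2 -2; 1 -1 -5]) = -96
  + (4) · M_13   where M_13 = det([-4 7 4; -6 1 -2; 1 -6 -5]) = -16
  − (5) · M_14   where M_14 = det([-4 7 5; -6 1 2; 1 -6 -1]) = 103
det = (+1)·(7)·(45) + (-1)·(-3)·(-96) + (+1)·(4)·(-16) + (-1)·(5)·(103) = -552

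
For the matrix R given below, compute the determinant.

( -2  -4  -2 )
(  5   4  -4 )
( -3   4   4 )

|R| = -96

Expand along column 1:
  + (-2) · |4 -4; 4 4| = (-2)·(16 − (-16)) = -64
  − 5 · |-4 -2; 4 4| = −5·(-16 − (-8)) = 40
  + (-3) · |-4 -2; 4 -4| = (-3)·(16 − (-8)) = -72
Sum: (-64) + (40) + (-72) = -96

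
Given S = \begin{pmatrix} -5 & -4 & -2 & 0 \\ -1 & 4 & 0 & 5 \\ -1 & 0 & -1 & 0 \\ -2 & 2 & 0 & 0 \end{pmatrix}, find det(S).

|S| = -70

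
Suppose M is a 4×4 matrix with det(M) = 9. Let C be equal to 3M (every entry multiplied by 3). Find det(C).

det(C) = 729

For a 4×4 matrix, det(3M) = 3^4·det(M) = 81·det(M).
det(C) = (81)·(9) = 729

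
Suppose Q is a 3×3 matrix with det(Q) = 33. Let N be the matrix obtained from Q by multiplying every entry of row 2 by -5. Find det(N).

-165

Scaling one row by -5 multiplies the determinant by -5.
det(N) = (-5)·(33) = -165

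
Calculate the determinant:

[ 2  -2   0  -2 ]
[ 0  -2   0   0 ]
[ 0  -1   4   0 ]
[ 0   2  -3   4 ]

-64

Expand along row 2 (it has 3 zeros):
  + (-2) · M_22   where M_22 = det([2 0 -2; 0 4 0; 0 -3 4]) = 32
det = (+1)·(-2)·(32) = -64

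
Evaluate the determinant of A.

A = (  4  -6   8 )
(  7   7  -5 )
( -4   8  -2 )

Expand along column 1:
  + 4 · |7 -5; 8 -2| = 4·(-14 − (-40)) = 104
  − 7 · |-6 8; 8 -2| = −7·(12 − 64) = 364
  + (-4) · |-6 8; 7 -5| = (-4)·(30 − 56) = 104
Sum: (104) + (364) + (104) = 572

572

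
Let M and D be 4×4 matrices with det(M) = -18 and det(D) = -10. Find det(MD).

det(MD) = det(M)·det(D) = (-18)·(-10) = 180

180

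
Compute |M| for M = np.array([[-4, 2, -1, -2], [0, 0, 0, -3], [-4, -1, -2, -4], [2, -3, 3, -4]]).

Expand along row 2 (it has 3 zeros):
  + (-3) · M_24   where M_24 = det([-4 2 -1; -4 -1 -2; 2 -3 3]) = 38
det = (+1)·(-3)·(38) = -114

The determinant is -114.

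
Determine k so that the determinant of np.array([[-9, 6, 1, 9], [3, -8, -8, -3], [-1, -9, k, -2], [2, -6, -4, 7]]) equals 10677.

Expanding along the column containing k, det(M) is linear in k: det(M) = (486)·k + (6303).
Set (486)·k + (6303) = 10677  ⇒  (486)·k = 4374  ⇒  k = 9.

k = 9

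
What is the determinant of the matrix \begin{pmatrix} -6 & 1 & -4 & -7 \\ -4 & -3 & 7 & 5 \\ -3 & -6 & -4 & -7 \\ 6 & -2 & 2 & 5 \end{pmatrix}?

-153

Expand along row 1:
  + (-6) · M_11   where M_11 = det([-3 7 5; -6 -4 -7; -2 2 5]) = 226
  − (1) · M_12   where M_12 = det([-4 7 5; -3 -4 -7; 6 2 5]) = -75
  + (-4) · M_13   where M_13 = det([-4 -3 5; -3 -6 -7; 6 -2 5]) = 467
  − (-7) · M_14   where M_14 = det([-4 -3 7; -3 -6 -4; 6 -2 2]) = 428
det = (+1)·(-6)·(226) + (-1)·(1)·(-75) + (+1)·(-4)·(467) + (-1)·(-7)·(428) = -153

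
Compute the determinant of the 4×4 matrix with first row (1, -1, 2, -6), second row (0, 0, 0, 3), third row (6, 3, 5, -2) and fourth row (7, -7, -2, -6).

Expand along row 2 (it has 3 zeros):
  + (3) · M_24   where M_24 = det([1 -1 2; 6 3 5; 7 -7 -2]) = -144
det = (+1)·(3)·(-144) = -432

-432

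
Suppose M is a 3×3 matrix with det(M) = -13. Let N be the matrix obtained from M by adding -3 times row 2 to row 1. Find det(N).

det(N) = -13

Adding a multiple of one row to another leaves the determinant unchanged.
det(N) = (1)·(-13) = -13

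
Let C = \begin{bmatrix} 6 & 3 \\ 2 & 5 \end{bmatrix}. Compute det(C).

det(C) = 6·5 − 3·2 = 30 − 6 = 24

det(C) = 24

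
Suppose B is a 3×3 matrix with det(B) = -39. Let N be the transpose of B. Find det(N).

det(Bᵀ) = det(B).
det(N) = (1)·(-39) = -39

-39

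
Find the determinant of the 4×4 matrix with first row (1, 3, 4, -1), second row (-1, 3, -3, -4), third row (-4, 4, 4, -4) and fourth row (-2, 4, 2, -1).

Expand along row 1:
  + (1) · M_11   where M_11 = det([3 -3 -4; 4 4 -4; 4 2 -1]) = 80
  − (3) · M_12   where M_12 = det([-1 -3 -4; -4 4 -4; -2 2 -1]) = -16
  + (4) · M_13   where M_13 = det([-1 3 -4; -4 4 -4; -2 4 -1]) = 32
  − (-1) · M_14   where M_14 = det([-1 3 -3; -4 4 4; -2 4 2]) = 32
det = (+1)·(1)·(80) + (-1)·(3)·(-16) + (+1)·(4)·(32) + (-1)·(-1)·(32) = 288

288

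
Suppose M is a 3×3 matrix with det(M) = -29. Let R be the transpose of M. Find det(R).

-29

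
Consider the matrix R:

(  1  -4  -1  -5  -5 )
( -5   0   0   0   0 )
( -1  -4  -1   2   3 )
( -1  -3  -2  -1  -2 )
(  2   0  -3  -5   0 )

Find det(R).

Expand along row 2 (it has 4 zeros):
  − (-5) · M_21   where M_21 = det([-4 -1 -5 -5; -4 -1 2 3; -3 -2 -1 -2; 0 -3 -5 0]) = -317
det = (-1)·(-5)·(-317) = -1585

-1585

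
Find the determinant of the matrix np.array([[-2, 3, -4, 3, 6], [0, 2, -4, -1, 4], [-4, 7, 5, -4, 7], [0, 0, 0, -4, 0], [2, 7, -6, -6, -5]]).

Expand along row 4 (it has 4 zeros):
  + (-4) · M_44   where M_44 = det([-2 3 -4 6; 0 2 -4 4; -4 7 5 7; 2 7 -6 -5]) = 860
det = (+1)·(-4)·(860) = -3440

-3440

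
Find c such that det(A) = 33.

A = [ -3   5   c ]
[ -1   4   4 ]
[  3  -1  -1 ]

Expanding along the column containing c, det(A) is linear in c: det(A) = (-11)·c + (55).
Set (-11)·c + (55) = 33  ⇒  (-11)·c = -22  ⇒  c = 2.

2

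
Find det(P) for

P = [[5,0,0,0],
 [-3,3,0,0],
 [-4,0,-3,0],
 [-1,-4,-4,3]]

-135

P is lower triangular, so det(P) is the product of the diagonal entries:
det = (5) · (3) · (-3) · (3) = -135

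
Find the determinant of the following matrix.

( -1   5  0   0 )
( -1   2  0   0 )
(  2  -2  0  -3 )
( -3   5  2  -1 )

18

The matrix is block lower-triangular with a 2×2 block and a 2×2 block on the diagonal, so its determinant equals the product of the determinants of the diagonal blocks.
det of the 2×2 block = 3
det of the 2×2 block = 6
det = (3)·(6) = 18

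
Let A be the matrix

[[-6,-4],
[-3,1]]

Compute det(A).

det(A) = -18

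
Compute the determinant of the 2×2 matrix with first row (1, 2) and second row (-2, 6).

10

det = 1·6 − 2·(-2) = 6 − (-4) = 10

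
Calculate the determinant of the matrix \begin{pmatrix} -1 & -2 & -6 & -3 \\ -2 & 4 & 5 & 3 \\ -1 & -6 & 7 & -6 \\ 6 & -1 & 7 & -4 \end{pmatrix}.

Expand along row 1:
  + (-1) · M_11   where M_11 = det([4 5 3; -6 7 -6; -1 7 -4]) = -139
  − (-2) · M_12   where M_12 = det([-2 5 3; -1 7 -6; 6 7 -4]) = -375
  + (-6) · M_13   where M_13 = det([-2 4 3; -1 -6 -6; 6 -1 -4]) = -85
  − (-3) · M_14   where M_14 = det([-2 4 5; -1 -6 7; 6 -1 7]) = 451
det = (+1)·(-1)·(-139) + (-1)·(-2)·(-375) + (+1)·(-6)·(-85) + (-1)·(-3)·(451) = 1252

The determinant is 1252.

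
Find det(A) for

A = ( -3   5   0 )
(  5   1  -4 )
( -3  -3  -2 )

152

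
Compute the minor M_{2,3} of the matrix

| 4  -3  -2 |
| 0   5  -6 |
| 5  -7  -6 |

-13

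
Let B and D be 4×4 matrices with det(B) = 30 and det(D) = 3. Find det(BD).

The determinant is 90.

det(BD) = det(B)·det(D) = (30)·(3) = 90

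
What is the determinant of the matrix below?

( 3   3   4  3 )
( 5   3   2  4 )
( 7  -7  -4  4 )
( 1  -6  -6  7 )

Expand along row 1:
  + (3) · M_11   where M_11 = det([3 2 4; -7 -4 4; -6 -6 7]) = 110
  − (3) · M_12   where M_12 = det([5 2 4; 7 -4 4; 1 -6 7]) = -262
  + (4) · M_13   where M_13 = det([5 3 4; 7 -7 4; 1 -6 7]) = -400
  − (3) · M_14   where M_14 = det([5 3 2; 7 -7 -4; 1 -6 -6]) = 134
det = (+1)·(3)·(110) + (-1)·(3)·(-262) + (+1)·(4)·(-400) + (-1)·(3)·(134) = -886

The determinant is -886.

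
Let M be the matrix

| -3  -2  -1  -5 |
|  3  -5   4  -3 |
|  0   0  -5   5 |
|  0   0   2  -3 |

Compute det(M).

M is block upper-triangular with a 2×2 block and a 2×2 block on the diagonal, so its determinant equals the product of the determinants of the diagonal blocks.
det of the 2×2 block = 21
det of the 2×2 block = 5
det = (21)·(5) = 105

The determinant is 105.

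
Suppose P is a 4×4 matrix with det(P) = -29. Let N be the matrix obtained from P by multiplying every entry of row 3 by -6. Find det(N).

|N| = 174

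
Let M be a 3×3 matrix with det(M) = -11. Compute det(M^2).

det(M^2) = (det M)^2 = (-11)^2 = 121

121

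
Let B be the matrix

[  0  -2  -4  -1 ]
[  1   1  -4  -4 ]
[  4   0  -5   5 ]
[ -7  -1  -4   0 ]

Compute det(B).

846

Expand along row 1 (it has 1 zero):
  − (-2) · M_12   where M_12 = det([1 -4 -4; 4 -5 5; -7 -4 0]) = 364
  + (-4) · M_13   where M_13 = det([1 1 -4; 4 0 5; -7 -1 0]) = -14
  − (-1) · M_14   where M_14 = det([1 1 -4; 4 0 -5; -7 -1 -4]) = 62
det = (-1)·(-2)·(364) + (+1)·(-4)·(-14) + (-1)·(-1)·(62) = 846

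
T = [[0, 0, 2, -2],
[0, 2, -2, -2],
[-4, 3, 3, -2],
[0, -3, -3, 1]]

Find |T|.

-128

Expand along column 1 (it has 3 zeros):
  + (-4) · M_31   where M_31 = det([0 2 -2; 2 -2 -2; -3 -3 1]) = 32
det = (+1)·(-4)·(32) = -128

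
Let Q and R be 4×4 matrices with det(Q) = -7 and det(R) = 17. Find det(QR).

The determinant is -119.

det(QR) = det(Q)·det(R) = (-7)·(17) = -119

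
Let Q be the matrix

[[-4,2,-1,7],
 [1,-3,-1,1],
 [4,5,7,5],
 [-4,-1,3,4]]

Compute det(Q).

The determinant is -1241.

Expand along row 1:
  + (-4) · M_11   where M_11 = det([-3 -1 1; 5 7 5; -1 3 4]) = 8
  − (2) · M_12   where M_12 = det([1 -1 1; 4 7 5; -4 3 4]) = 89
  + (-1) · M_13   where M_13 = det([1 -3 1; 4 5 5; -4 -1 4]) = 149
  − (7) · M_14   where M_14 = det([1 -3 -1; 4 5 7; -4 -1 3]) = 126
det = (+1)·(-4)·(8) + (-1)·(2)·(89) + (+1)·(-1)·(149) + (-1)·(7)·(126) = -1241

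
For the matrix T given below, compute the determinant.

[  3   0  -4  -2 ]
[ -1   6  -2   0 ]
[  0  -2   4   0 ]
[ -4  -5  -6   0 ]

|T| = -224

Expand along column 4 (it has 3 zeros):
  − (-2) · M_14   where M_14 = det([-1 6 -2; 0 -2 4; -4 -5 -6]) = -112
det = (-1)·(-2)·(-112) = -224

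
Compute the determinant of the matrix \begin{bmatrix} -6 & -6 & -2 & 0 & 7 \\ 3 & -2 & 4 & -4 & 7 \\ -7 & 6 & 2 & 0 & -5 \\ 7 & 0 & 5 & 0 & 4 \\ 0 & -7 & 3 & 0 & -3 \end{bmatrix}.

-24188

Expand along column 4 (it has 4 zeros):
  + (-4) · M_24   where M_24 = det([-6 -6 -2 7; -7 6 2 -5; 7 0 5 4; 0 -7 3 -3]) = 6047
det = (+1)·(-4)·(6047) = -24188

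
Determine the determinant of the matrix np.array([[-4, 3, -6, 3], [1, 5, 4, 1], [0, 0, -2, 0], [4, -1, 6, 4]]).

294

Expand along row 3 (it has 3 zeros):
  + (-2) · M_33   where M_33 = det([-4 3 3; 1 5 1; 4 -1 4]) = -147
det = (+1)·(-2)·(-147) = 294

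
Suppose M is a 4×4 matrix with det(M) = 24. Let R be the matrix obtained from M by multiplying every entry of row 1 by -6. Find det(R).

det(R) = -144

Scaling one row by -6 multiplies the determinant by -6.
det(R) = (-6)·(24) = -144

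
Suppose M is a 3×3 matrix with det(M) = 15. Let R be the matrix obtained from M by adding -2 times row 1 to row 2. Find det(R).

det(R) = 15

Adding a multiple of one row to another leaves the determinant unchanged.
det(R) = (1)·(15) = 15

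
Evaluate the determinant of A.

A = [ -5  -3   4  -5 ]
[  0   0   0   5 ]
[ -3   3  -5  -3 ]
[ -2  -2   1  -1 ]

The determinant is 220.

Expand along row 2 (it has 3 zeros):
  + (5) · M_24   where M_24 = det([-5 -3 4; -3 3 -5; -2 -2 1]) = 44
det = (+1)·(5)·(44) = 220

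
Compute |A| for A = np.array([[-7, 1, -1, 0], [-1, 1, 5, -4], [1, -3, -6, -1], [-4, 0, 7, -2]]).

Expand along row 1 (it has 1 zero):
  + (-7) · M_11   where M_11 = det([1 5 -4; -3 -6 -1; 0 7 -2]) = 73
  − (1) · M_12   where M_12 = det([-1 5 -4; 1 -6 -1; -4 7 -2]) = 79
  + (-1) · M_13   where M_13 = det([-1 1 -4; 1 -3 -1; -4 0 -2]) = 48
det = (+1)·(-7)·(73) + (-1)·(1)·(79) + (+1)·(-1)·(48) = -638

|A| = -638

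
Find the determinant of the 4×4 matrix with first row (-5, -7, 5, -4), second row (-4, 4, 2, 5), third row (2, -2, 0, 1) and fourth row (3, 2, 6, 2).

1364

Expand along row 3 (it has 1 zero):
  + (2) · M_31   where M_31 = det([-7 5 -4; 4 2 5; 2 6 2]) = 112
  − (-2) · M_32   where M_32 = det([-5 5 -4; -4 2 5; 3 6 2]) = 365
  − (1) · M_34   where M_34 = det([-5 -7 5; -4 4 2; 3 2 6]) = -410
det = (+1)·(2)·(112) + (-1)·(-2)·(365) + (-1)·(1)·(-410) = 1364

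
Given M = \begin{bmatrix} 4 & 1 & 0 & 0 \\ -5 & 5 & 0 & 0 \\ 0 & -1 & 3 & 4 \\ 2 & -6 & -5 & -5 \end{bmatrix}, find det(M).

125

M is block lower-triangular with a 2×2 block and a 2×2 block on the diagonal, so its determinant equals the product of the determinants of the diagonal blocks.
det of the 2×2 block = 25
det of the 2×2 block = 5
det = (25)·(5) = 125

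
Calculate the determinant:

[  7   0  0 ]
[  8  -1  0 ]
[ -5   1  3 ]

The matrix is lower triangular, so the determinant is the product of the diagonal entries:
det = (7) · (-1) · (3) = -21

-21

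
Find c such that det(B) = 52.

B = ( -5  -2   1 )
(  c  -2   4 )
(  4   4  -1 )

Expanding along the row containing c, det(B) is linear in c: det(B) = (2)·c + (46).
Set (2)·c + (46) = 52  ⇒  (2)·c = 6  ⇒  c = 3.

c = 3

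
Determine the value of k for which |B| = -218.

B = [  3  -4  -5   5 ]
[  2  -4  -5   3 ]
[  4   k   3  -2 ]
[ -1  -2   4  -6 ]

Expanding along the row containing k, det(B) is linear in k: det(B) = (-24)·k + (-218).
Set (-24)·k + (-218) = -218  ⇒  (-24)·k = 0  ⇒  k = 0.

k = 0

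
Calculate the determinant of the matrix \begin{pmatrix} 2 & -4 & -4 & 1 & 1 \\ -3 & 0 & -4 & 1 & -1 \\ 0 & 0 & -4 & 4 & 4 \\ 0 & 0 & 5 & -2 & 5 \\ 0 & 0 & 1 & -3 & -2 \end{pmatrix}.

The matrix is block upper-triangular with a 2×2 block and a 3×3 block on the diagonal, so its determinant equals the product of the determinants of the diagonal blocks.
det of the 2×2 block = -12
det of the 3×3 block = -68
det = (-12)·(-68) = 816

816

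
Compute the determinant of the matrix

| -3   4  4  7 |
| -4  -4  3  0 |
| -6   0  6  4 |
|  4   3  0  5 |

182

Expand along row 2 (it has 1 zero):
  − (-4) · M_21   where M_21 = det([4 4 7; 0 6 4; 3 0 5]) = 42
  + (-4) · M_22   where M_22 = det([-3 4 7; -6 6 4; 4 0 5]) = -74
  − (3) · M_23   where M_23 = det([-3 4 7; -6 0 4; 4 3 5]) = 94
det = (-1)·(-4)·(42) + (+1)·(-4)·(-74) + (-1)·(3)·(94) = 182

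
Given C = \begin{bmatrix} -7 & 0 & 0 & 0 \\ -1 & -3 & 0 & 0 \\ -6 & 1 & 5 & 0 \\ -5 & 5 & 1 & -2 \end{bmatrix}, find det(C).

C is lower triangular, so det(C) is the product of the diagonal entries:
det = (-7) · (-3) · (5) · (-2) = -210

-210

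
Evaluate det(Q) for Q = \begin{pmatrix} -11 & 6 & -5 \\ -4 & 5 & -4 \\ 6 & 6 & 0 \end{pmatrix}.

|Q| = -138

Expand along row 3:
  + 6 · |6 -5; 5 -4| = 6·(-24 − (-25)) = 6
  − 6 · |-11 -5; -4 -4| = −6·(44 − 20) = -144
Sum: (6) + (-144) = -138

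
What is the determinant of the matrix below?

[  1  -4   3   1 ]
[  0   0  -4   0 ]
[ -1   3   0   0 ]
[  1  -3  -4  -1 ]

Expand along row 2 (it has 3 zeros):
  − (-4) · M_23   where M_23 = det([1 -4 1; -1 3 0; 1 -3 -1]) = 1
det = (-1)·(-4)·(1) = 4

4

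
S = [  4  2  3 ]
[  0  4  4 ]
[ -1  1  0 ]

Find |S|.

|S| = -12

Expand along column 1:
  + 4 · |4 4; 1 0| = 4·(0 − 4) = -16
  + (-1) · |2 3; 4 4| = (-1)·(8 − 12) = 4
Sum: (-16) + (4) = -12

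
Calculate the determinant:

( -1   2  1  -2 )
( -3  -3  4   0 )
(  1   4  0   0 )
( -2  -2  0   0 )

48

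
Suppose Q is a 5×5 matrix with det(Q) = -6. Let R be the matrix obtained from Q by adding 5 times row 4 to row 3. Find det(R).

Adding a multiple of one row to another leaves the determinant unchanged.
det(R) = (1)·(-6) = -6

-6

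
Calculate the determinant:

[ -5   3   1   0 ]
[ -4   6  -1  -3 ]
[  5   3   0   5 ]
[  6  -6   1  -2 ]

468

Expand along row 1 (it has 1 zero):
  + (-5) · M_11   where M_11 = det([6 -1 -3; 3 0 5; -6 1 -2]) = -15
  − (3) · M_12   where M_12 = det([-4 -1 -3; 5 0 5; 6 1 -2]) = -35
  + (1) · M_13   where M_13 = det([-4 6 -3; 5 3 5; 6 -6 -2]) = 288
det = (+1)·(-5)·(-15) + (-1)·(3)·(-35) + (+1)·(1)·(288) = 468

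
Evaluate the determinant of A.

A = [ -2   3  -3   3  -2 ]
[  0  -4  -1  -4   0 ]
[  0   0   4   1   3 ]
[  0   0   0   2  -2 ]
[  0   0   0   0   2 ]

The determinant is 128.

A is upper triangular, so det(A) is the product of the diagonal entries:
det = (-2) · (-4) · (4) · (2) · (2) = 128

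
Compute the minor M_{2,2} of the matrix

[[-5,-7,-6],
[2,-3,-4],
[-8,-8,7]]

-83

Delete row 2 and column 2; the remaining 2×2 submatrix is [-5 -6; -8 7].
Its determinant is (-5)·7 − (-6)·(-8) = -83.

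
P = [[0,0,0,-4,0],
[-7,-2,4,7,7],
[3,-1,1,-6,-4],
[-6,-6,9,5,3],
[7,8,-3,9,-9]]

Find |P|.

|P| = 540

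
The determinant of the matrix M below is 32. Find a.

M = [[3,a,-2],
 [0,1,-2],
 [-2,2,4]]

a = 3

Expanding along the column containing a, det(M) is linear in a: det(M) = (4)·a + (20).
Set (4)·a + (20) = 32  ⇒  (4)·a = 12  ⇒  a = 3.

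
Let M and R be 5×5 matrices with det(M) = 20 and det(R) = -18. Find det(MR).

The determinant is -360.

det(MR) = det(M)·det(R) = (20)·(-18) = -360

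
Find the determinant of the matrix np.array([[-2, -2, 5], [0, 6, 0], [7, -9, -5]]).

The determinant is -150.

Expand along row 2:
  + 6 · |-2 5; 7 -5| = 6·(10 − 35) = -150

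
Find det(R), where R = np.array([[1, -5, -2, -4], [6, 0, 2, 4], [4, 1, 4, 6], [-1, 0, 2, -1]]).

Expand along column 2 (it has 2 zeros):
  − (-5) · M_12   where M_12 = det([6 2 4; 4 4 6; -1 2 -1]) = -52
  − (1) · M_32   where M_32 = det([1 -2 -4; 6 2 4; -1 2 -1]) = -70
det = (-1)·(-5)·(-52) + (-1)·(1)·(-70) = -190

det(R) = -190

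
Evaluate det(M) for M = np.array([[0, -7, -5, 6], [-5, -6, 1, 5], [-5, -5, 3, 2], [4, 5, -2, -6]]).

Expand along row 1 (it has 1 zero):
  − (-7) · M_12   where M_12 = det([-5 1 5; -5 3 2; 4 -2 -6]) = 38
  + (-5) · M_13   where M_13 = det([-5 -6 5; -5 -5 2; 4 5 -6]) = 7
  − (6) · M_14   where M_14 = det([-5 -6 1; -5 -5 3; 4 5 -2]) = 8
det = (-1)·(-7)·(38) + (+1)·(-5)·(7) + (-1)·(6)·(8) = 183

The determinant is 183.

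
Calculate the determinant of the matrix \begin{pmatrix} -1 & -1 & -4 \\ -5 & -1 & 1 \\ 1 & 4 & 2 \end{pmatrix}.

The determinant is 71.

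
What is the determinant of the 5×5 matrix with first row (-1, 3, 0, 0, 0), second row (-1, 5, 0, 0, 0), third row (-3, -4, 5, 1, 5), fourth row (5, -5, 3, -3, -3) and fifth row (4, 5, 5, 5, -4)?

-564

The matrix is block lower-triangular with a 2×2 block and a 3×3 block on the diagonal, so its determinant equals the product of the determinants of the diagonal blocks.
det of the 2×2 block = -2
det of the 3×3 block = 282
det = (-2)·(282) = -564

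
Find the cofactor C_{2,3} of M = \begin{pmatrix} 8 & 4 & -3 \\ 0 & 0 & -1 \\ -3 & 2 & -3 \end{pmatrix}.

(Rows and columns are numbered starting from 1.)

-28

Delete row 2 and column 3; the remaining 2×2 submatrix is [8 4; -3 2].
Its determinant is 8·2 − 4·(-3) = 28.
The cofactor carries sign (−1)^(2+3) = −1, so C_{2,3} = −(28) = -28.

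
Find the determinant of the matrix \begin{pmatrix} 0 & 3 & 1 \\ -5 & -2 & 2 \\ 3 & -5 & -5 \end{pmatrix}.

Expand along row 1:
  − 3 · |-5 2; 3 -5| = −3·(25 − 6) = -57
  + 1 · |-5 -2; 3 -5| = 1·(25 − (-6)) = 31
Sum: (-57) + (31) = -26

-26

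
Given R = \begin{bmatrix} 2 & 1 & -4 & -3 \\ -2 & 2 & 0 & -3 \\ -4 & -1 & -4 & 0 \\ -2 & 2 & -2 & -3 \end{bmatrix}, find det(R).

Expand along row 2 (it has 1 zero):
  − (-2) · M_21   where M_21 = det([1 -4 -3; -1 -4 0; 2 -2 -3]) = -6
  + (2) · M_22   where M_22 = det([2 -4 -3; -4 -4 0; -2 -2 -3]) = 72
  + (-3) · M_24   where M_24 = det([2 1 -4; -4 -1 -4; -2 2 -2]) = 60
det = (-1)·(-2)·(-6) + (+1)·(2)·(72) + (+1)·(-3)·(60) = -48

|R| = -48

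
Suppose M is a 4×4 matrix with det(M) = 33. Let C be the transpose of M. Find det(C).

det(Mᵀ) = det(M).
det(C) = (1)·(33) = 33

33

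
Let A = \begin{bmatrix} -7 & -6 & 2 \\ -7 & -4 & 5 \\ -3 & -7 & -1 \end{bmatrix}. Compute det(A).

Expand along column 1:
  + (-7) · |-4 5; -7 -1| = (-7)·(4 − (-35)) = -273
  − (-7) · |-6 2; -7 -1| = −(-7)·(6 − (-14)) = 140
  + (-3) · |-6 2; -4 5| = (-3)·(-30 − (-8)) = 66
Sum: (-273) + (140) + (66) = -67

|A| = -67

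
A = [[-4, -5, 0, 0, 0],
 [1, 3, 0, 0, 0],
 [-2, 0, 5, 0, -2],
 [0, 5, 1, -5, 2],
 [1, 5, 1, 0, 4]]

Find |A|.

The determinant is 770.

A is block lower-triangular with a 2×2 block and a 3×3 block on the diagonal, so its determinant equals the product of the determinants of the diagonal blocks.
det of the 2×2 block = -7
det of the 3×3 block = -110
det = (-7)·(-110) = 770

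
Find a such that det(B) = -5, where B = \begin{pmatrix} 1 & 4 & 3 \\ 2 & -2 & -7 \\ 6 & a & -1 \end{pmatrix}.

Expanding along the row containing a, det(B) is linear in a: det(B) = (13)·a + (-122).
Set (13)·a + (-122) = -5  ⇒  (13)·a = 117  ⇒  a = 9.

a = 9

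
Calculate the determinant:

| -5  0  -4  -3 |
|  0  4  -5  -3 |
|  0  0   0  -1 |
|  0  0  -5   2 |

The matrix is block upper-triangular with a 2×2 block and a 2×2 block on the diagonal, so its determinant equals the product of the determinants of the diagonal blocks.
det of the 2×2 block = -20
det of the 2×2 block = -5
det = (-20)·(-5) = 100

100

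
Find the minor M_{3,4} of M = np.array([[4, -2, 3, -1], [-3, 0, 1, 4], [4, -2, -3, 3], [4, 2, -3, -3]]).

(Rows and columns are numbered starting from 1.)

-16

Delete row 3 and column 4; the remaining 3×3 submatrix is [4 -2 3; -3 0 1; 4 2 -3].
Its determinant is -16.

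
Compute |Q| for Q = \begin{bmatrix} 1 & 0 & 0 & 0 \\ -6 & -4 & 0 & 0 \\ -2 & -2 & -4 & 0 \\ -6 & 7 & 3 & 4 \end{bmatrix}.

Q is lower triangular, so det(Q) is the product of the diagonal entries:
det = (1) · (-4) · (-4) · (4) = 64

det(Q) = 64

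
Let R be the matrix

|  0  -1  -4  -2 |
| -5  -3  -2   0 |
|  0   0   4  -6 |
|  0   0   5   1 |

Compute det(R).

R is block upper-triangular with a 2×2 block and a 2×2 block on the diagonal, so its determinant equals the product of the determinants of the diagonal blocks.
det of the 2×2 block = -5
det of the 2×2 block = 34
det = (-5)·(34) = -170

The determinant is -170.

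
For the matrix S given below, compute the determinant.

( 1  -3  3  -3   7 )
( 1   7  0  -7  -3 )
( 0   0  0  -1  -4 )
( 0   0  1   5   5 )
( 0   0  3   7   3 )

det(S) = 200

S is block upper-triangular with a 2×2 block and a 3×3 block on the diagonal, so its determinant equals the product of the determinants of the diagonal blocks.
det of the 2×2 block = 10
det of the 3×3 block = 20
det = (10)·(20) = 200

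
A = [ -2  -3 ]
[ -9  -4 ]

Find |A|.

det(A) = (-2)·(-4) − (-3)·(-9) = 8 − 27 = -19

-19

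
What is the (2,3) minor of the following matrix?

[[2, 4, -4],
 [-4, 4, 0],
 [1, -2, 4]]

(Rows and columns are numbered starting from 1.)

-8

Delete row 2 and column 3; the remaining 2×2 submatrix is [2 4; 1 -2].
Its determinant is 2·(-2) − 4·1 = -8.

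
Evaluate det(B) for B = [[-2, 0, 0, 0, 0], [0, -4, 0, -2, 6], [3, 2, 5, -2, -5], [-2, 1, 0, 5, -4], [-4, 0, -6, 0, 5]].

det(B) = 108

Expand along row 1 (it has 4 zeros):
  + (-2) · M_11   where M_11 = det([-4 0 -2 6; 2 5 -2 -5; 1 0 5 -4; 0 -6 0 5]) = -54
det = (+1)·(-2)·(-54) = 108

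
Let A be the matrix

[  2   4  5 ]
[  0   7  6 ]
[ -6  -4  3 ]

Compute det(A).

det(A) = 156

Expand along column 1:
  + 2 · |7 6; -4 3| = 2·(21 − (-24)) = 90
  + (-6) · |4 5; 7 6| = (-6)·(24 − 35) = 66
Sum: (90) + (66) = 156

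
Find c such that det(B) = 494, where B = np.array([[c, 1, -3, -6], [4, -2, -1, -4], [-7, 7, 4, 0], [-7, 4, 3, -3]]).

1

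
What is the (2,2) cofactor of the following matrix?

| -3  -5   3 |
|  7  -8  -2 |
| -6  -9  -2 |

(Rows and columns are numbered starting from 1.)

Delete row 2 and column 2; the remaining 2×2 submatrix is [-3 3; -6 -2].
Its determinant is (-3)·(-2) − 3·(-6) = 24.
The cofactor carries sign (−1)^(2+2) = +1, so C_{2,2} = +(24) = 24.

24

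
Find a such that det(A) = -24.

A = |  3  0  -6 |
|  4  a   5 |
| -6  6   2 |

-7

Expanding along the row containing a, det(A) is linear in a: det(A) = (-30)·a + (-234).
Set (-30)·a + (-234) = -24  ⇒  (-30)·a = 210  ⇒  a = -7.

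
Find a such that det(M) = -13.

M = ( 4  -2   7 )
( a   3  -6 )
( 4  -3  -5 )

a = -5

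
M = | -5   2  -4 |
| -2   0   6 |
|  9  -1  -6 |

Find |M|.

46

Expand along column 2:
  − 2 · |-2 6; 9 -6| = −2·(12 − 54) = 84
  − (-1) · |-5 -4; -2 6| = −(-1)·(-30 − 8) = -38
Sum: (84) + (-38) = 46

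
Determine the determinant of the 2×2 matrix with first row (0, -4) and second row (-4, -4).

-16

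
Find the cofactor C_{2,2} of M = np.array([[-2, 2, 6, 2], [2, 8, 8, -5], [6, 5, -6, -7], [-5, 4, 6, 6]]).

Delete row 2 and column 2; the remaining 3×3 submatrix is [-2 6 2; 6 -6 -7; -5 6 6].
Its determinant is -6.
The cofactor carries sign (−1)^(2+2) = +1, so C_{2,2} = +(-6) = -6.

-6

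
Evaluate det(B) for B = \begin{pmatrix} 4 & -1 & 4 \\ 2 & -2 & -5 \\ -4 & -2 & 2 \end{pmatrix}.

The determinant is -120.

Expand along column 1:
  + 4 · |-2 -5; -2 2| = 4·(-4 − 10) = -56
  − 2 · |-1 4; -2 2| = −2·(-2 − (-8)) = -12
  + (-4) · |-1 4; -2 -5| = (-4)·(5 − (-8)) = -52
Sum: (-56) + (-12) + (-52) = -120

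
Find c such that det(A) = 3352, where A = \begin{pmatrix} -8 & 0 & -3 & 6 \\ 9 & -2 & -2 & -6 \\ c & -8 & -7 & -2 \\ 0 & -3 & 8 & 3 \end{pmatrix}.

c = -8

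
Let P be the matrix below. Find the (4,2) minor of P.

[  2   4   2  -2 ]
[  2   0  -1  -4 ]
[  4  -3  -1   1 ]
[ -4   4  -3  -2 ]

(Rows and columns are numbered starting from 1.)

-50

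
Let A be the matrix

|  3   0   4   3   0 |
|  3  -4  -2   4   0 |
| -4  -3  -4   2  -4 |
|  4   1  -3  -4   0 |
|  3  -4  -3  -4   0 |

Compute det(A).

Expand along column 5 (it has 4 zeros):
  + (-4) · M_35   where M_35 = det([3 0 4 3; 3 -4 -2 4; 4 1 -3 -4; 3 -4 -3 -4]) = -851
det = (+1)·(-4)·(-851) = 3404

3404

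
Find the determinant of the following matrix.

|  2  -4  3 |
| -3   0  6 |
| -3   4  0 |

Expand along column 2:
  − (-4) · |-3 6; -3 0| = −(-4)·(0 − (-18)) = 72
  − 4 · |2 3; -3 6| = −4·(12 − (-9)) = -84
Sum: (72) + (-84) = -12

-12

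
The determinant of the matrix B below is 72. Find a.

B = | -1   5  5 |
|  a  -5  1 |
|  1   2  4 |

Expanding along the column containing a, det(B) is linear in a: det(B) = (-10)·a + (52).
Set (-10)·a + (52) = 72  ⇒  (-10)·a = 20  ⇒  a = -2.

-2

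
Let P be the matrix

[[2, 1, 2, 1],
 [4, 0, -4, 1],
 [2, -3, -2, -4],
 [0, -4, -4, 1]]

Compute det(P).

-288

Expand along row 2 (it has 1 zero):
  − (4) · M_21   where M_21 = det([1 2 1; -3 -2 -4; -4 -4 1]) = 24
  − (-4) · M_23   where M_23 = det([2 1 1; 2 -3 -4; 0 -4 1]) = -48
  + (1) · M_24   where M_24 = det([2 1 2; 2 -3 -2; 0 -4 -4]) = 0
det = (-1)·(4)·(24) + (-1)·(-4)·(-48) + (+1)·(1)·(0) = -288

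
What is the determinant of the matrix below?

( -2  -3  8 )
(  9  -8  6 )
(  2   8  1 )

Expand along row 1:
  + (-2) · |-8 6; 8 1| = (-2)·(-8 − 48) = 112
  − (-3) · |9 6; 2 1| = −(-3)·(9 − 12) = -9
  + 8 · |9 -8; 2 8| = 8·(72 − (-16)) = 704
Sum: (112) + (-9) + (704) = 807

807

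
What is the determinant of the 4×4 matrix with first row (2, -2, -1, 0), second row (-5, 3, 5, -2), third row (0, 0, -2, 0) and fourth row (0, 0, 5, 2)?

The matrix is block upper-triangular with a 2×2 block and a 2×2 block on the diagonal, so its determinant equals the product of the determinants of the diagonal blocks.
det of the 2×2 block = -4
det of the 2×2 block = -4
det = (-4)·(-4) = 16

16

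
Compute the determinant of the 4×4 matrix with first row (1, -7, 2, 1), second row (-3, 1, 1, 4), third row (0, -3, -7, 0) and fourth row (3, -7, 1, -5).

-497

Expand along row 3 (it has 2 zeros):
  − (-3) · M_32   where M_32 = det([1 2 1; -3 1 4; 3 1 -5]) = -21
  + (-7) · M_33   where M_33 = det([1 -7 1; -3 1 4; 3 -7 -5]) = 62
det = (-1)·(-3)·(-21) + (+1)·(-7)·(62) = -497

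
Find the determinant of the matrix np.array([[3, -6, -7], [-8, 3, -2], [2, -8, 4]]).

-586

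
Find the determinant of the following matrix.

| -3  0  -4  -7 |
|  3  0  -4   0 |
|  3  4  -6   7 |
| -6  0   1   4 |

The determinant is -972.

Expand along column 2 (it has 3 zeros):
  − (4) · M_32   where M_32 = det([-3 -4 -7; 3 -4 0; -6 1 4]) = 243
det = (-1)·(4)·(243) = -972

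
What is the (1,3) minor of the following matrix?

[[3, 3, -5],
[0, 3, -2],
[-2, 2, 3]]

Delete row 1 and column 3; the remaining 2×2 submatrix is [0 3; -2 2].
Its determinant is 0·2 − 3·(-2) = 6.

6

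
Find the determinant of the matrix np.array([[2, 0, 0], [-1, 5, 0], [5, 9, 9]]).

90

The matrix is lower triangular, so the determinant is the product of the diagonal entries:
det = (2) · (5) · (9) = 90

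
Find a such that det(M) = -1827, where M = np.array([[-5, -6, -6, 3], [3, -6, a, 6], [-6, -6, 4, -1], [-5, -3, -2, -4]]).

a = 1

Expanding along the column containing a, det(M) is linear in a: det(M) = (27)·a + (-1854).
Set (27)·a + (-1854) = -1827  ⇒  (27)·a = 27  ⇒  a = 1.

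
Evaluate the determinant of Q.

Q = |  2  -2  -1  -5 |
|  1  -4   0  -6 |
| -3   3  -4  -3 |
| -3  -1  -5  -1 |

det(Q) = 325

Expand along row 2 (it has 1 zero):
  − (1) · M_21   where M_21 = det([-2 -1 -5; 3 -4 -3; -1 -5 -1]) = 111
  + (-4) · M_22   where M_22 = det([2 -1 -5; -3 -4 -3; -3 -5 -1]) = -43
  + (-6) · M_24   where M_24 = det([2 -2 -1; -3 3 -4; -3 -1 -5]) = -44
det = (-1)·(1)·(111) + (+1)·(-4)·(-43) + (+1)·(-6)·(-44) = 325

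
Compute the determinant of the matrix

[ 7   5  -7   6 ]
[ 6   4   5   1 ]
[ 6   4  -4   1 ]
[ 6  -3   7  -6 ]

Expand along row 1:
  + (7) · M_11   where M_11 = det([4 5 1; 4 -4 1; -3 7 -6]) = 189
  − (5) · M_12   where M_12 = det([6 5 1; 6 -4 1; 6 7 -6]) = 378
  + (-7) · M_13   where M_13 = det([6 4 1; 6 4 1; 6 -3 -6]) = 0
  − (6) · M_14   where M_14 = det([6 4 5; 6 4 -4; 6 -3 7]) = -378
det = (+1)·(7)·(189) + (-1)·(5)·(378) + (+1)·(-7)·(0) + (-1)·(6)·(-378) = 1701

The determinant is 1701.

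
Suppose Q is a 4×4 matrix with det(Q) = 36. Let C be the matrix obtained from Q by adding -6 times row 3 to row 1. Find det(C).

|C| = 36

Adding a multiple of one row to another leaves the determinant unchanged.
det(C) = (1)·(36) = 36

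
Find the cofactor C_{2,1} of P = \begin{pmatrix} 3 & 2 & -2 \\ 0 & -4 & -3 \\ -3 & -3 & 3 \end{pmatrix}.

Delete row 2 and column 1; the remaining 2×2 submatrix is [2 -2; -3 3].
Its determinant is 2·3 − (-2)·(-3) = 0.
The cofactor carries sign (−1)^(2+1) = −1, so C_{2,1} = −(0) = 0.

The cofactor is 0.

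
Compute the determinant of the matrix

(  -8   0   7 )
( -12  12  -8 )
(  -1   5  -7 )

The determinant is 16.

Expand along column 2:
  + 12 · |-8 7; -1 -7| = 12·(56 − (-7)) = 756
  − 5 · |-8 7; -12 -8| = −5·(64 − (-84)) = -740
Sum: (756) + (-740) = 16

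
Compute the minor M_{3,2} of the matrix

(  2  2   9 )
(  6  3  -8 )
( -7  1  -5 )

-70

Delete row 3 and column 2; the remaining 2×2 submatrix is [2 9; 6 -8].
Its determinant is 2·(-8) − 9·6 = -70.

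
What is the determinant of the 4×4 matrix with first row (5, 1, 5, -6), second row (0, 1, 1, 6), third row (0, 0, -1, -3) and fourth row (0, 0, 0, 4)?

-20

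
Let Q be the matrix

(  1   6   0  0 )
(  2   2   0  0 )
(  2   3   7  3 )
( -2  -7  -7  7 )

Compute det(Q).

The determinant is -700.

Q is block lower-triangular with a 2×2 block and a 2×2 block on the diagonal, so its determinant equals the product of the determinants of the diagonal blocks.
det of the 2×2 block = -10
det of the 2×2 block = 70
det = (-10)·(70) = -700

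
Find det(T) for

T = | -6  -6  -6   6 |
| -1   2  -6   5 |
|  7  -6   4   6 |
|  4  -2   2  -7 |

-4332

Expand along row 1:
  + (-6) · M_11   where M_11 = det([2 -6 5; -6 4 6; -2 2 -7]) = 224
  − (-6) · M_12   where M_12 = det([-1 -6 5; 7 4 6; 4 2 -7]) = -408
  + (-6) · M_13   where M_13 = det([-1 2 5; 7 -6 6; 4 -2 -7]) = 142
  − (6) · M_14   where M_14 = det([-1 2 -6; 7 -6 4; 4 -2 2]) = -52
det = (+1)·(-6)·(224) + (-1)·(-6)·(-408) + (+1)·(-6)·(142) + (-1)·(6)·(-52) = -4332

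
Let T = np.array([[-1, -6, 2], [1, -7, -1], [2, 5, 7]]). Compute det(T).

Expand along column 1:
  + (-1) · |-7 -1; 5 7| = (-1)·(-49 − (-5)) = 44
  − 1 · |-6 2; 5 7| = −1·(-42 − 10) = 52
  + 2 · |-6 2; -7 -1| = 2·(6 − (-14)) = 40
Sum: (44) + (52) + (40) = 136

|T| = 136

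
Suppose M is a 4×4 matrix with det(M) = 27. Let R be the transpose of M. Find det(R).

27

det(Mᵀ) = det(M).
det(R) = (1)·(27) = 27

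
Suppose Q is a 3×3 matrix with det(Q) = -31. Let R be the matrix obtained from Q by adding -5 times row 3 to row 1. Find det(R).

Adding a multiple of one row to another leaves the determinant unchanged.
det(R) = (1)·(-31) = -31

The determinant is -31.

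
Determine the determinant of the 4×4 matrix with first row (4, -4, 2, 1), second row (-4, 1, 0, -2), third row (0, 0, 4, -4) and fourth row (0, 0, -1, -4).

240

The matrix is block upper-triangular with a 2×2 block and a 2×2 block on the diagonal, so its determinant equals the product of the determinants of the diagonal blocks.
det of the 2×2 block = -12
det of the 2×2 block = -20
det = (-12)·(-20) = 240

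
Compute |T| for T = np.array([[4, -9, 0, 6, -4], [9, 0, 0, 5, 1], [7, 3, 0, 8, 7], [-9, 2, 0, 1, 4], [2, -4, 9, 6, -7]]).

-7929

Expand along column 3 (it has 4 zeros):
  + (9) · M_53   where M_53 = det([4 -9 6 -4; 9 0 5 1; 7 3 8 7; -9 2 1 4]) = -881
det = (+1)·(9)·(-881) = -7929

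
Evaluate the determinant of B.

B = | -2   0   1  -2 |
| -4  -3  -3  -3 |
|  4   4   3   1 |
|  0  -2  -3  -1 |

det(B) = 20

Expand along row 1 (it has 1 zero):
  + (-2) · M_11   where M_11 = det([-3 -3 -3; 4 3 1; -2 -3 -1]) = 12
  + (1) · M_13   where M_13 = det([-4 -3 -3; 4 4 1; 0 -2 -1]) = 20
  − (-2) · M_14   where M_14 = det([-4 -3 -3; 4 4 3; 0 -2 -3]) = 12
det = (+1)·(-2)·(12) + (+1)·(1)·(20) + (-1)·(-2)·(12) = 20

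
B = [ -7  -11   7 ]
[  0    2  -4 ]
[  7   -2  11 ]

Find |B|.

The determinant is 112.

Expand along row 2:
  + 2 · |-7 7; 7 11| = 2·(-77 − 49) = -252
  − (-4) · |-7 -11; 7 -2| = −(-4)·(14 − (-77)) = 364
Sum: (-252) + (364) = 112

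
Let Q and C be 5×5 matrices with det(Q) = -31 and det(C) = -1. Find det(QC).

det(QC) = det(Q)·det(C) = (-31)·(-1) = 31

|QC| = 31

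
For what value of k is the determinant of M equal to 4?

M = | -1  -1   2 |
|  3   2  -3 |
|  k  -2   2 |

-8

Expanding along the column containing k, det(M) is linear in k: det(M) = (-1)·k + (-4).
Set (-1)·k + (-4) = 4  ⇒  (-1)·k = 8  ⇒  k = -8.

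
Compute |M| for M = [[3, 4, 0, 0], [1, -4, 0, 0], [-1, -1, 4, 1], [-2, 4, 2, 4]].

M is block lower-triangular with a 2×2 block and a 2×2 block on the diagonal, so its determinant equals the product of the determinants of the diagonal blocks.
det of the 2×2 block = -16
det of the 2×2 block = 14
det = (-16)·(14) = -224

-224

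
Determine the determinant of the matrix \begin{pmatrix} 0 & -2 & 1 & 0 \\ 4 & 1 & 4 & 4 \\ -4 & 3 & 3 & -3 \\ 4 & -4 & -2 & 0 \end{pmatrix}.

Expand along row 1 (it has 2 zeros):
  − (-2) · M_12   where M_12 = det([4 4 4; -4 3 -3; 4 -2 0]) = -88
  + (1) · M_13   where M_13 = det([4 1 4; -4 3 -3; 4 -4 0]) = -44
det = (-1)·(-2)·(-88) + (+1)·(1)·(-44) = -220

-220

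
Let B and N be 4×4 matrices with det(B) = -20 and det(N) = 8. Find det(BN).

The determinant is -160.

det(BN) = det(B)·det(N) = (-20)·(8) = -160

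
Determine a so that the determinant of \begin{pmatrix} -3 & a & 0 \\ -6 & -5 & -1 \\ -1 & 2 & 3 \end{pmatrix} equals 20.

Expanding along the row containing a, det(A) is linear in a: det(A) = (19)·a + (39).
Set (19)·a + (39) = 20  ⇒  (19)·a = -19  ⇒  a = -1.

a = -1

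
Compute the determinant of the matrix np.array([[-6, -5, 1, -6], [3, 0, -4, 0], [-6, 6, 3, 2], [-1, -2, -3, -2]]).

The determinant is -200.

Expand along row 2 (it has 2 zeros):
  − (3) · M_21   where M_21 = det([-5 1 -6; 6 3 2; -2 -3 -2]) = 80
  − (-4) · M_23   where M_23 = det([-6 -5 -6; -6 6 2; -1 -2 -2]) = 10
det = (-1)·(3)·(80) + (-1)·(-4)·(10) = -200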